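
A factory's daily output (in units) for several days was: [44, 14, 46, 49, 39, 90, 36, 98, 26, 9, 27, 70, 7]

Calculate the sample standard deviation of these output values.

28.7384

Step 1: Compute the mean: 42.6923
Step 2: Sum of squared deviations from the mean: 9910.7692
Step 3: Sample variance = 9910.7692 / 12 = 825.8974
Step 4: Standard deviation = sqrt(825.8974) = 28.7384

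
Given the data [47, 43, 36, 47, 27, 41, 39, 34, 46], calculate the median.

41

Step 1: Sort the data in ascending order: [27, 34, 36, 39, 41, 43, 46, 47, 47]
Step 2: The number of values is n = 9.
Step 3: Since n is odd, the median is the middle value at position 5: 41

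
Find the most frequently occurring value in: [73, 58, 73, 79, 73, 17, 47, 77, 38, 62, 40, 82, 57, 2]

73

Step 1: Count the frequency of each value:
  2: appears 1 time(s)
  17: appears 1 time(s)
  38: appears 1 time(s)
  40: appears 1 time(s)
  47: appears 1 time(s)
  57: appears 1 time(s)
  58: appears 1 time(s)
  62: appears 1 time(s)
  73: appears 3 time(s)
  77: appears 1 time(s)
  79: appears 1 time(s)
  82: appears 1 time(s)
Step 2: The value 73 appears most frequently (3 times).
Step 3: Mode = 73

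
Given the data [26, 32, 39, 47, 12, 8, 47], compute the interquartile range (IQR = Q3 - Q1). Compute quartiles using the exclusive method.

35

Step 1: Sort the data: [8, 12, 26, 32, 39, 47, 47]
Step 2: n = 7
Step 3: Using the exclusive quartile method:
  Q1 = 12
  Q2 (median) = 32
  Q3 = 47
  IQR = Q3 - Q1 = 47 - 12 = 35
Step 4: IQR = 35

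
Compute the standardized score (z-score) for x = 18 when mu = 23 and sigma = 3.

-1.6667

Step 1: Recall the z-score formula: z = (x - mu) / sigma
Step 2: Substitute values: z = (18 - 23) / 3
Step 3: z = -5 / 3 = -1.6667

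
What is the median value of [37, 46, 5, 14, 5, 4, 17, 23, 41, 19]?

18

Step 1: Sort the data in ascending order: [4, 5, 5, 14, 17, 19, 23, 37, 41, 46]
Step 2: The number of values is n = 10.
Step 3: Since n is even, the median is the average of positions 5 and 6:
  Median = (17 + 19) / 2 = 18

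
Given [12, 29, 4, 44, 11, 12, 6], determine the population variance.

178.4082

Step 1: Compute the mean: (12 + 29 + 4 + 44 + 11 + 12 + 6) / 7 = 16.8571
Step 2: Compute squared deviations from the mean:
  (12 - 16.8571)^2 = 23.5918
  (29 - 16.8571)^2 = 147.449
  (4 - 16.8571)^2 = 165.3061
  (44 - 16.8571)^2 = 736.7347
  (11 - 16.8571)^2 = 34.3061
  (12 - 16.8571)^2 = 23.5918
  (6 - 16.8571)^2 = 117.8776
Step 3: Sum of squared deviations = 1248.8571
Step 4: Population variance = 1248.8571 / 7 = 178.4082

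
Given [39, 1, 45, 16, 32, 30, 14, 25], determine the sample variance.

206.7857

Step 1: Compute the mean: (39 + 1 + 45 + 16 + 32 + 30 + 14 + 25) / 8 = 25.25
Step 2: Compute squared deviations from the mean:
  (39 - 25.25)^2 = 189.0625
  (1 - 25.25)^2 = 588.0625
  (45 - 25.25)^2 = 390.0625
  (16 - 25.25)^2 = 85.5625
  (32 - 25.25)^2 = 45.5625
  (30 - 25.25)^2 = 22.5625
  (14 - 25.25)^2 = 126.5625
  (25 - 25.25)^2 = 0.0625
Step 3: Sum of squared deviations = 1447.5
Step 4: Sample variance = 1447.5 / 7 = 206.7857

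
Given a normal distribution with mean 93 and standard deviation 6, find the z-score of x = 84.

-1.5

Step 1: Recall the z-score formula: z = (x - mu) / sigma
Step 2: Substitute values: z = (84 - 93) / 6
Step 3: z = -9 / 6 = -1.5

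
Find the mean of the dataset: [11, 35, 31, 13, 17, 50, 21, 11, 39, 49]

27.7

Step 1: Sum all values: 11 + 35 + 31 + 13 + 17 + 50 + 21 + 11 + 39 + 49 = 277
Step 2: Count the number of values: n = 10
Step 3: Mean = sum / n = 277 / 10 = 27.7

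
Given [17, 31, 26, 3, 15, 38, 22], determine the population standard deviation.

10.6061

Step 1: Compute the mean: 21.7143
Step 2: Sum of squared deviations from the mean: 787.4286
Step 3: Population variance = 787.4286 / 7 = 112.4898
Step 4: Standard deviation = sqrt(112.4898) = 10.6061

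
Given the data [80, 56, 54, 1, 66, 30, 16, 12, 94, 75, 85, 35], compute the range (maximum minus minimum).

93

Step 1: Identify the maximum value: max = 94
Step 2: Identify the minimum value: min = 1
Step 3: Range = max - min = 94 - 1 = 93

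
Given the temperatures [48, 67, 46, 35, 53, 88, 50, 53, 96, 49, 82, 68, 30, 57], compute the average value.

58.7143

Step 1: Sum all values: 48 + 67 + 46 + 35 + 53 + 88 + 50 + 53 + 96 + 49 + 82 + 68 + 30 + 57 = 822
Step 2: Count the number of values: n = 14
Step 3: Mean = sum / n = 822 / 14 = 58.7143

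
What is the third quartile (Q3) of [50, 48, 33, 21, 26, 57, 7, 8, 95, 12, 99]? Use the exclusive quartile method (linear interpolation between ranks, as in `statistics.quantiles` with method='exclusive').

57

Step 1: Sort the data: [7, 8, 12, 21, 26, 33, 48, 50, 57, 95, 99]
Step 2: n = 11
Step 3: Using the exclusive quartile method:
  Q1 = 12
  Q2 (median) = 33
  Q3 = 57
  IQR = Q3 - Q1 = 57 - 12 = 45
Step 4: Q3 = 57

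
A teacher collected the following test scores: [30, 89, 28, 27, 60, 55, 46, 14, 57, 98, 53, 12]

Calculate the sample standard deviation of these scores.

27.1309

Step 1: Compute the mean: 47.4167
Step 2: Sum of squared deviations from the mean: 8096.9167
Step 3: Sample variance = 8096.9167 / 11 = 736.0833
Step 4: Standard deviation = sqrt(736.0833) = 27.1309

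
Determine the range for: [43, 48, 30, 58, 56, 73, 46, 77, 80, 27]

53

Step 1: Identify the maximum value: max = 80
Step 2: Identify the minimum value: min = 27
Step 3: Range = max - min = 80 - 27 = 53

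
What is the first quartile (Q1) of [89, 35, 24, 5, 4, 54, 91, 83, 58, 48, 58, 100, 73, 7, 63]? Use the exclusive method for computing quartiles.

24

Step 1: Sort the data: [4, 5, 7, 24, 35, 48, 54, 58, 58, 63, 73, 83, 89, 91, 100]
Step 2: n = 15
Step 3: Using the exclusive quartile method:
  Q1 = 24
  Q2 (median) = 58
  Q3 = 83
  IQR = Q3 - Q1 = 83 - 24 = 59
Step 4: Q1 = 24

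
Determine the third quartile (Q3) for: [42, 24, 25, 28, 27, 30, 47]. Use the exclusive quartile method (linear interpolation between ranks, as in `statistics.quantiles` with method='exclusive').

42

Step 1: Sort the data: [24, 25, 27, 28, 30, 42, 47]
Step 2: n = 7
Step 3: Using the exclusive quartile method:
  Q1 = 25
  Q2 (median) = 28
  Q3 = 42
  IQR = Q3 - Q1 = 42 - 25 = 17
Step 4: Q3 = 42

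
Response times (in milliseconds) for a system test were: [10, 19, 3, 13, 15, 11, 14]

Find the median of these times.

13

Step 1: Sort the data in ascending order: [3, 10, 11, 13, 14, 15, 19]
Step 2: The number of values is n = 7.
Step 3: Since n is odd, the median is the middle value at position 4: 13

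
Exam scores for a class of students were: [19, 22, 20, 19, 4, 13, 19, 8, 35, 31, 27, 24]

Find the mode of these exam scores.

19

Step 1: Count the frequency of each value:
  4: appears 1 time(s)
  8: appears 1 time(s)
  13: appears 1 time(s)
  19: appears 3 time(s)
  20: appears 1 time(s)
  22: appears 1 time(s)
  24: appears 1 time(s)
  27: appears 1 time(s)
  31: appears 1 time(s)
  35: appears 1 time(s)
Step 2: The value 19 appears most frequently (3 times).
Step 3: Mode = 19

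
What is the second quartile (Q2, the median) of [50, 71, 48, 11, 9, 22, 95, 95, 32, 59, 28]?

48

Step 1: Sort the data: [9, 11, 22, 28, 32, 48, 50, 59, 71, 95, 95]
Step 2: n = 11
Step 3: Q2 is the median. Since n is odd, it is the middle value at position 6: 48
Step 4: Q2 = 48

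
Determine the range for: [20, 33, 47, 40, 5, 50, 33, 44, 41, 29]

45

Step 1: Identify the maximum value: max = 50
Step 2: Identify the minimum value: min = 5
Step 3: Range = max - min = 50 - 5 = 45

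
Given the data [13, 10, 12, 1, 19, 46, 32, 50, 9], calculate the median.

13

Step 1: Sort the data in ascending order: [1, 9, 10, 12, 13, 19, 32, 46, 50]
Step 2: The number of values is n = 9.
Step 3: Since n is odd, the median is the middle value at position 5: 13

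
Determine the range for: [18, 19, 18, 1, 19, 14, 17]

18

Step 1: Identify the maximum value: max = 19
Step 2: Identify the minimum value: min = 1
Step 3: Range = max - min = 19 - 1 = 18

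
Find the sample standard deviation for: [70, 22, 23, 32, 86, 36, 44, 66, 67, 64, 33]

21.8873

Step 1: Compute the mean: 49.3636
Step 2: Sum of squared deviations from the mean: 4790.5455
Step 3: Sample variance = 4790.5455 / 10 = 479.0545
Step 4: Standard deviation = sqrt(479.0545) = 21.8873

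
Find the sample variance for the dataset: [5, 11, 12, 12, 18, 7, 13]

17.8095

Step 1: Compute the mean: (5 + 11 + 12 + 12 + 18 + 7 + 13) / 7 = 11.1429
Step 2: Compute squared deviations from the mean:
  (5 - 11.1429)^2 = 37.7347
  (11 - 11.1429)^2 = 0.0204
  (12 - 11.1429)^2 = 0.7347
  (12 - 11.1429)^2 = 0.7347
  (18 - 11.1429)^2 = 47.0204
  (7 - 11.1429)^2 = 17.1633
  (13 - 11.1429)^2 = 3.449
Step 3: Sum of squared deviations = 106.8571
Step 4: Sample variance = 106.8571 / 6 = 17.8095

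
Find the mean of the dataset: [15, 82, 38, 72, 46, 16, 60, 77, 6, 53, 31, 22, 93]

47

Step 1: Sum all values: 15 + 82 + 38 + 72 + 46 + 16 + 60 + 77 + 6 + 53 + 31 + 22 + 93 = 611
Step 2: Count the number of values: n = 13
Step 3: Mean = sum / n = 611 / 13 = 47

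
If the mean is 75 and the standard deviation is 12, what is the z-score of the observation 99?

2

Step 1: Recall the z-score formula: z = (x - mu) / sigma
Step 2: Substitute values: z = (99 - 75) / 12
Step 3: z = 24 / 12 = 2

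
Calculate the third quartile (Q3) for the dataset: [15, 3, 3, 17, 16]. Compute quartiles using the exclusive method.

16.5

Step 1: Sort the data: [3, 3, 15, 16, 17]
Step 2: n = 5
Step 3: Using the exclusive quartile method:
  Q1 = 3
  Q2 (median) = 15
  Q3 = 16.5
  IQR = Q3 - Q1 = 16.5 - 3 = 13.5
Step 4: Q3 = 16.5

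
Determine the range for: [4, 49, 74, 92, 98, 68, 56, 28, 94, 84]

94

Step 1: Identify the maximum value: max = 98
Step 2: Identify the minimum value: min = 4
Step 3: Range = max - min = 98 - 4 = 94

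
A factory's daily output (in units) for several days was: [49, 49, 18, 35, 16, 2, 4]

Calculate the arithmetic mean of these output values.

24.7143

Step 1: Sum all values: 49 + 49 + 18 + 35 + 16 + 2 + 4 = 173
Step 2: Count the number of values: n = 7
Step 3: Mean = sum / n = 173 / 7 = 24.7143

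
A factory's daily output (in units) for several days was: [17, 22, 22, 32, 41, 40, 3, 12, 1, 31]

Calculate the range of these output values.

40

Step 1: Identify the maximum value: max = 41
Step 2: Identify the minimum value: min = 1
Step 3: Range = max - min = 41 - 1 = 40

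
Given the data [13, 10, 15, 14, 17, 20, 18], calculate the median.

15

Step 1: Sort the data in ascending order: [10, 13, 14, 15, 17, 18, 20]
Step 2: The number of values is n = 7.
Step 3: Since n is odd, the median is the middle value at position 4: 15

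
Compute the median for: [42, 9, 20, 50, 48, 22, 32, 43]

37

Step 1: Sort the data in ascending order: [9, 20, 22, 32, 42, 43, 48, 50]
Step 2: The number of values is n = 8.
Step 3: Since n is even, the median is the average of positions 4 and 5:
  Median = (32 + 42) / 2 = 37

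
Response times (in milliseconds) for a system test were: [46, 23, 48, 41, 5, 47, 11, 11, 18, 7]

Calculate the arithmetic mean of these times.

25.7

Step 1: Sum all values: 46 + 23 + 48 + 41 + 5 + 47 + 11 + 11 + 18 + 7 = 257
Step 2: Count the number of values: n = 10
Step 3: Mean = sum / n = 257 / 10 = 25.7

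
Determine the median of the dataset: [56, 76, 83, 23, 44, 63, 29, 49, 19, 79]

52.5

Step 1: Sort the data in ascending order: [19, 23, 29, 44, 49, 56, 63, 76, 79, 83]
Step 2: The number of values is n = 10.
Step 3: Since n is even, the median is the average of positions 5 and 6:
  Median = (49 + 56) / 2 = 52.5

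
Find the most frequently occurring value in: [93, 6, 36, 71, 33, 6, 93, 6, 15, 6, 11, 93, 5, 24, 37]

6

Step 1: Count the frequency of each value:
  5: appears 1 time(s)
  6: appears 4 time(s)
  11: appears 1 time(s)
  15: appears 1 time(s)
  24: appears 1 time(s)
  33: appears 1 time(s)
  36: appears 1 time(s)
  37: appears 1 time(s)
  71: appears 1 time(s)
  93: appears 3 time(s)
Step 2: The value 6 appears most frequently (4 times).
Step 3: Mode = 6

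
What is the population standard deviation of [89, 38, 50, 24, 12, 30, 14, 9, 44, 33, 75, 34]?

23.35

Step 1: Compute the mean: 37.6667
Step 2: Sum of squared deviations from the mean: 6542.6667
Step 3: Population variance = 6542.6667 / 12 = 545.2222
Step 4: Standard deviation = sqrt(545.2222) = 23.35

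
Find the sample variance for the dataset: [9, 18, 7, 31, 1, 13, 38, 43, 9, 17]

198.7111

Step 1: Compute the mean: (9 + 18 + 7 + 31 + 1 + 13 + 38 + 43 + 9 + 17) / 10 = 18.6
Step 2: Compute squared deviations from the mean:
  (9 - 18.6)^2 = 92.16
  (18 - 18.6)^2 = 0.36
  (7 - 18.6)^2 = 134.56
  (31 - 18.6)^2 = 153.76
  (1 - 18.6)^2 = 309.76
  (13 - 18.6)^2 = 31.36
  (38 - 18.6)^2 = 376.36
  (43 - 18.6)^2 = 595.36
  (9 - 18.6)^2 = 92.16
  (17 - 18.6)^2 = 2.56
Step 3: Sum of squared deviations = 1788.4
Step 4: Sample variance = 1788.4 / 9 = 198.7111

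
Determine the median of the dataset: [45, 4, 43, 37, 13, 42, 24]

37

Step 1: Sort the data in ascending order: [4, 13, 24, 37, 42, 43, 45]
Step 2: The number of values is n = 7.
Step 3: Since n is odd, the median is the middle value at position 4: 37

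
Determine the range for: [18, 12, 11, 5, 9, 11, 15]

13

Step 1: Identify the maximum value: max = 18
Step 2: Identify the minimum value: min = 5
Step 3: Range = max - min = 18 - 5 = 13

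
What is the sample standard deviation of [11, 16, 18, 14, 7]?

4.3243

Step 1: Compute the mean: 13.2
Step 2: Sum of squared deviations from the mean: 74.8
Step 3: Sample variance = 74.8 / 4 = 18.7
Step 4: Standard deviation = sqrt(18.7) = 4.3243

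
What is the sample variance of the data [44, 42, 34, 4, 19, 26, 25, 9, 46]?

230.25

Step 1: Compute the mean: (44 + 42 + 34 + 4 + 19 + 26 + 25 + 9 + 46) / 9 = 27.6667
Step 2: Compute squared deviations from the mean:
  (44 - 27.6667)^2 = 266.7778
  (42 - 27.6667)^2 = 205.4444
  (34 - 27.6667)^2 = 40.1111
  (4 - 27.6667)^2 = 560.1111
  (19 - 27.6667)^2 = 75.1111
  (26 - 27.6667)^2 = 2.7778
  (25 - 27.6667)^2 = 7.1111
  (9 - 27.6667)^2 = 348.4444
  (46 - 27.6667)^2 = 336.1111
Step 3: Sum of squared deviations = 1842
Step 4: Sample variance = 1842 / 8 = 230.25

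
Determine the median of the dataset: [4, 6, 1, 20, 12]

6

Step 1: Sort the data in ascending order: [1, 4, 6, 12, 20]
Step 2: The number of values is n = 5.
Step 3: Since n is odd, the median is the middle value at position 3: 6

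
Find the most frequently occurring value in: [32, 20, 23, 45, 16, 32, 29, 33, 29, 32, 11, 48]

32

Step 1: Count the frequency of each value:
  11: appears 1 time(s)
  16: appears 1 time(s)
  20: appears 1 time(s)
  23: appears 1 time(s)
  29: appears 2 time(s)
  32: appears 3 time(s)
  33: appears 1 time(s)
  45: appears 1 time(s)
  48: appears 1 time(s)
Step 2: The value 32 appears most frequently (3 times).
Step 3: Mode = 32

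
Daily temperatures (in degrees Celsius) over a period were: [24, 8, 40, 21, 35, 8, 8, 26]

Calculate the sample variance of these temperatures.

156.7857

Step 1: Compute the mean: (24 + 8 + 40 + 21 + 35 + 8 + 8 + 26) / 8 = 21.25
Step 2: Compute squared deviations from the mean:
  (24 - 21.25)^2 = 7.5625
  (8 - 21.25)^2 = 175.5625
  (40 - 21.25)^2 = 351.5625
  (21 - 21.25)^2 = 0.0625
  (35 - 21.25)^2 = 189.0625
  (8 - 21.25)^2 = 175.5625
  (8 - 21.25)^2 = 175.5625
  (26 - 21.25)^2 = 22.5625
Step 3: Sum of squared deviations = 1097.5
Step 4: Sample variance = 1097.5 / 7 = 156.7857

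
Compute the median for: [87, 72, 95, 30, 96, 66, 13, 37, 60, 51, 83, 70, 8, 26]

63

Step 1: Sort the data in ascending order: [8, 13, 26, 30, 37, 51, 60, 66, 70, 72, 83, 87, 95, 96]
Step 2: The number of values is n = 14.
Step 3: Since n is even, the median is the average of positions 7 and 8:
  Median = (60 + 66) / 2 = 63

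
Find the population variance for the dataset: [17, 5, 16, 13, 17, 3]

32.8056

Step 1: Compute the mean: (17 + 5 + 16 + 13 + 17 + 3) / 6 = 11.8333
Step 2: Compute squared deviations from the mean:
  (17 - 11.8333)^2 = 26.6944
  (5 - 11.8333)^2 = 46.6944
  (16 - 11.8333)^2 = 17.3611
  (13 - 11.8333)^2 = 1.3611
  (17 - 11.8333)^2 = 26.6944
  (3 - 11.8333)^2 = 78.0278
Step 3: Sum of squared deviations = 196.8333
Step 4: Population variance = 196.8333 / 6 = 32.8056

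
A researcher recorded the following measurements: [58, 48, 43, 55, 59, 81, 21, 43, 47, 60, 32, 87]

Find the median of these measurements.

51.5

Step 1: Sort the data in ascending order: [21, 32, 43, 43, 47, 48, 55, 58, 59, 60, 81, 87]
Step 2: The number of values is n = 12.
Step 3: Since n is even, the median is the average of positions 6 and 7:
  Median = (48 + 55) / 2 = 51.5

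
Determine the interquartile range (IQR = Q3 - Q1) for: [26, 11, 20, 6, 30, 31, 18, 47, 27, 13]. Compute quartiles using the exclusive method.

17.75

Step 1: Sort the data: [6, 11, 13, 18, 20, 26, 27, 30, 31, 47]
Step 2: n = 10
Step 3: Using the exclusive quartile method:
  Q1 = 12.5
  Q2 (median) = 23
  Q3 = 30.25
  IQR = Q3 - Q1 = 30.25 - 12.5 = 17.75
Step 4: IQR = 17.75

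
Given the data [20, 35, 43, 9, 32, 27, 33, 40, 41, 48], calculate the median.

34

Step 1: Sort the data in ascending order: [9, 20, 27, 32, 33, 35, 40, 41, 43, 48]
Step 2: The number of values is n = 10.
Step 3: Since n is even, the median is the average of positions 5 and 6:
  Median = (33 + 35) / 2 = 34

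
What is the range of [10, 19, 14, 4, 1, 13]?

18

Step 1: Identify the maximum value: max = 19
Step 2: Identify the minimum value: min = 1
Step 3: Range = max - min = 19 - 1 = 18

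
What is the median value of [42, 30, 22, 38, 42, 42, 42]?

42

Step 1: Sort the data in ascending order: [22, 30, 38, 42, 42, 42, 42]
Step 2: The number of values is n = 7.
Step 3: Since n is odd, the median is the middle value at position 4: 42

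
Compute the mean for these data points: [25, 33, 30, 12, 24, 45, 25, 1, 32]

25.2222

Step 1: Sum all values: 25 + 33 + 30 + 12 + 24 + 45 + 25 + 1 + 32 = 227
Step 2: Count the number of values: n = 9
Step 3: Mean = sum / n = 227 / 9 = 25.2222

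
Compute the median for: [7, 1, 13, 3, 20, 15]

10

Step 1: Sort the data in ascending order: [1, 3, 7, 13, 15, 20]
Step 2: The number of values is n = 6.
Step 3: Since n is even, the median is the average of positions 3 and 4:
  Median = (7 + 13) / 2 = 10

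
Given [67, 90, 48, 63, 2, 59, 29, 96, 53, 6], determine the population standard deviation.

29.8866

Step 1: Compute the mean: 51.3
Step 2: Sum of squared deviations from the mean: 8932.1
Step 3: Population variance = 8932.1 / 10 = 893.21
Step 4: Standard deviation = sqrt(893.21) = 29.8866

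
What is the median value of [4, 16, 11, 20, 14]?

14

Step 1: Sort the data in ascending order: [4, 11, 14, 16, 20]
Step 2: The number of values is n = 5.
Step 3: Since n is odd, the median is the middle value at position 3: 14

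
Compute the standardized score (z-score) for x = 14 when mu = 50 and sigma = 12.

-3

Step 1: Recall the z-score formula: z = (x - mu) / sigma
Step 2: Substitute values: z = (14 - 50) / 12
Step 3: z = -36 / 12 = -3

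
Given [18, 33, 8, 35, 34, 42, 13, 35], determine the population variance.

134.4375

Step 1: Compute the mean: (18 + 33 + 8 + 35 + 34 + 42 + 13 + 35) / 8 = 27.25
Step 2: Compute squared deviations from the mean:
  (18 - 27.25)^2 = 85.5625
  (33 - 27.25)^2 = 33.0625
  (8 - 27.25)^2 = 370.5625
  (35 - 27.25)^2 = 60.0625
  (34 - 27.25)^2 = 45.5625
  (42 - 27.25)^2 = 217.5625
  (13 - 27.25)^2 = 203.0625
  (35 - 27.25)^2 = 60.0625
Step 3: Sum of squared deviations = 1075.5
Step 4: Population variance = 1075.5 / 8 = 134.4375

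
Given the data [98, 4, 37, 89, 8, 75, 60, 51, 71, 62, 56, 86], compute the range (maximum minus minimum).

94

Step 1: Identify the maximum value: max = 98
Step 2: Identify the minimum value: min = 4
Step 3: Range = max - min = 98 - 4 = 94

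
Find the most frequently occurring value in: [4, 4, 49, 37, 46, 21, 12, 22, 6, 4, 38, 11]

4

Step 1: Count the frequency of each value:
  4: appears 3 time(s)
  6: appears 1 time(s)
  11: appears 1 time(s)
  12: appears 1 time(s)
  21: appears 1 time(s)
  22: appears 1 time(s)
  37: appears 1 time(s)
  38: appears 1 time(s)
  46: appears 1 time(s)
  49: appears 1 time(s)
Step 2: The value 4 appears most frequently (3 times).
Step 3: Mode = 4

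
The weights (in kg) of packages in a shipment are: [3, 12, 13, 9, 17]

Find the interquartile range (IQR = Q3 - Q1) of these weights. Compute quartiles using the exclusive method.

9

Step 1: Sort the data: [3, 9, 12, 13, 17]
Step 2: n = 5
Step 3: Using the exclusive quartile method:
  Q1 = 6
  Q2 (median) = 12
  Q3 = 15
  IQR = Q3 - Q1 = 15 - 6 = 9
Step 4: IQR = 9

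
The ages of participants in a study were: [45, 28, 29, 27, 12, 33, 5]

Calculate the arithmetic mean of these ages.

25.5714

Step 1: Sum all values: 45 + 28 + 29 + 27 + 12 + 33 + 5 = 179
Step 2: Count the number of values: n = 7
Step 3: Mean = sum / n = 179 / 7 = 25.5714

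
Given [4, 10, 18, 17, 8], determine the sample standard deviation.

5.9833

Step 1: Compute the mean: 11.4
Step 2: Sum of squared deviations from the mean: 143.2
Step 3: Sample variance = 143.2 / 4 = 35.8
Step 4: Standard deviation = sqrt(35.8) = 5.9833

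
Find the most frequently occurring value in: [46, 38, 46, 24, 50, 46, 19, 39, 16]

46

Step 1: Count the frequency of each value:
  16: appears 1 time(s)
  19: appears 1 time(s)
  24: appears 1 time(s)
  38: appears 1 time(s)
  39: appears 1 time(s)
  46: appears 3 time(s)
  50: appears 1 time(s)
Step 2: The value 46 appears most frequently (3 times).
Step 3: Mode = 46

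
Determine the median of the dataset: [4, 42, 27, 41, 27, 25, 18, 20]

26

Step 1: Sort the data in ascending order: [4, 18, 20, 25, 27, 27, 41, 42]
Step 2: The number of values is n = 8.
Step 3: Since n is even, the median is the average of positions 4 and 5:
  Median = (25 + 27) / 2 = 26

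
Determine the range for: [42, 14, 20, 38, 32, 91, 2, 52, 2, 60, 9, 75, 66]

89

Step 1: Identify the maximum value: max = 91
Step 2: Identify the minimum value: min = 2
Step 3: Range = max - min = 91 - 2 = 89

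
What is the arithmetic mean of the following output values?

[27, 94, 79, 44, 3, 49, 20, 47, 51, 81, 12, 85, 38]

48.4615

Step 1: Sum all values: 27 + 94 + 79 + 44 + 3 + 49 + 20 + 47 + 51 + 81 + 12 + 85 + 38 = 630
Step 2: Count the number of values: n = 13
Step 3: Mean = sum / n = 630 / 13 = 48.4615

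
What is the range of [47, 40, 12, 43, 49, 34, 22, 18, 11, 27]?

38

Step 1: Identify the maximum value: max = 49
Step 2: Identify the minimum value: min = 11
Step 3: Range = max - min = 49 - 11 = 38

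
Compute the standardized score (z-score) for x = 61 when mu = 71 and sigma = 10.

-1

Step 1: Recall the z-score formula: z = (x - mu) / sigma
Step 2: Substitute values: z = (61 - 71) / 10
Step 3: z = -10 / 10 = -1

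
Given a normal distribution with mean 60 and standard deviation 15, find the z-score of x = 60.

0

Step 1: Recall the z-score formula: z = (x - mu) / sigma
Step 2: Substitute values: z = (60 - 60) / 15
Step 3: z = 0 / 15 = 0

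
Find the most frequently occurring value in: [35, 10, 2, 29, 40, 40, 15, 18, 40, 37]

40

Step 1: Count the frequency of each value:
  2: appears 1 time(s)
  10: appears 1 time(s)
  15: appears 1 time(s)
  18: appears 1 time(s)
  29: appears 1 time(s)
  35: appears 1 time(s)
  37: appears 1 time(s)
  40: appears 3 time(s)
Step 2: The value 40 appears most frequently (3 times).
Step 3: Mode = 40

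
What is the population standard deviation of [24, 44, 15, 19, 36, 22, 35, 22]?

9.36

Step 1: Compute the mean: 27.125
Step 2: Sum of squared deviations from the mean: 700.875
Step 3: Population variance = 700.875 / 8 = 87.6094
Step 4: Standard deviation = sqrt(87.6094) = 9.36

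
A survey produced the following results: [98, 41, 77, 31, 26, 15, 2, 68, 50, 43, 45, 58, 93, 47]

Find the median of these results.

46

Step 1: Sort the data in ascending order: [2, 15, 26, 31, 41, 43, 45, 47, 50, 58, 68, 77, 93, 98]
Step 2: The number of values is n = 14.
Step 3: Since n is even, the median is the average of positions 7 and 8:
  Median = (45 + 47) / 2 = 46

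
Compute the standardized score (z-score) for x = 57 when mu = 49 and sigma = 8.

1

Step 1: Recall the z-score formula: z = (x - mu) / sigma
Step 2: Substitute values: z = (57 - 49) / 8
Step 3: z = 8 / 8 = 1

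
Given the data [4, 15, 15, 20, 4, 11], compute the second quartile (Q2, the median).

13

Step 1: Sort the data: [4, 4, 11, 15, 15, 20]
Step 2: n = 6
Step 3: Q2 is the median. Since n is even, it is the average of the values at positions 3 and 4:
  Q2 = (11 + 15) / 2 = 13
Step 4: Q2 = 13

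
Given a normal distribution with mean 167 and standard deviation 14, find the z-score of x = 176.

0.6429

Step 1: Recall the z-score formula: z = (x - mu) / sigma
Step 2: Substitute values: z = (176 - 167) / 14
Step 3: z = 9 / 14 = 0.6429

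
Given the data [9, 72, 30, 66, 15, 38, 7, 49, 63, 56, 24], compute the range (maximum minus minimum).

65

Step 1: Identify the maximum value: max = 72
Step 2: Identify the minimum value: min = 7
Step 3: Range = max - min = 72 - 7 = 65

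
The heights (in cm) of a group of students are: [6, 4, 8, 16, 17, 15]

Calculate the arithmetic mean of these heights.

11

Step 1: Sum all values: 6 + 4 + 8 + 16 + 17 + 15 = 66
Step 2: Count the number of values: n = 6
Step 3: Mean = sum / n = 66 / 6 = 11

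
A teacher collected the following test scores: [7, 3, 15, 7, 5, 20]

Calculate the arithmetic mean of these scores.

9.5

Step 1: Sum all values: 7 + 3 + 15 + 7 + 5 + 20 = 57
Step 2: Count the number of values: n = 6
Step 3: Mean = sum / n = 57 / 6 = 9.5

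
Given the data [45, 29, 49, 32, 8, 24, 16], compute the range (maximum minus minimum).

41

Step 1: Identify the maximum value: max = 49
Step 2: Identify the minimum value: min = 8
Step 3: Range = max - min = 49 - 8 = 41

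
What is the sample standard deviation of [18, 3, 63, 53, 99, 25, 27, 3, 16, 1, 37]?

30.1339

Step 1: Compute the mean: 31.3636
Step 2: Sum of squared deviations from the mean: 9080.5455
Step 3: Sample variance = 9080.5455 / 10 = 908.0545
Step 4: Standard deviation = sqrt(908.0545) = 30.1339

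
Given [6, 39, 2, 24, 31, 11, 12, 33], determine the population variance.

166.4375

Step 1: Compute the mean: (6 + 39 + 2 + 24 + 31 + 11 + 12 + 33) / 8 = 19.75
Step 2: Compute squared deviations from the mean:
  (6 - 19.75)^2 = 189.0625
  (39 - 19.75)^2 = 370.5625
  (2 - 19.75)^2 = 315.0625
  (24 - 19.75)^2 = 18.0625
  (31 - 19.75)^2 = 126.5625
  (11 - 19.75)^2 = 76.5625
  (12 - 19.75)^2 = 60.0625
  (33 - 19.75)^2 = 175.5625
Step 3: Sum of squared deviations = 1331.5
Step 4: Population variance = 1331.5 / 8 = 166.4375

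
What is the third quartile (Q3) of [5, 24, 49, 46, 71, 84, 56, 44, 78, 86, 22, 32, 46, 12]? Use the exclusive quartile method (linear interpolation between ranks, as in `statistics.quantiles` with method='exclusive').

72.75

Step 1: Sort the data: [5, 12, 22, 24, 32, 44, 46, 46, 49, 56, 71, 78, 84, 86]
Step 2: n = 14
Step 3: Using the exclusive quartile method:
  Q1 = 23.5
  Q2 (median) = 46
  Q3 = 72.75
  IQR = Q3 - Q1 = 72.75 - 23.5 = 49.25
Step 4: Q3 = 72.75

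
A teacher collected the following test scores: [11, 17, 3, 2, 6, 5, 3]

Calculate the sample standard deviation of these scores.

5.438

Step 1: Compute the mean: 6.7143
Step 2: Sum of squared deviations from the mean: 177.4286
Step 3: Sample variance = 177.4286 / 6 = 29.5714
Step 4: Standard deviation = sqrt(29.5714) = 5.438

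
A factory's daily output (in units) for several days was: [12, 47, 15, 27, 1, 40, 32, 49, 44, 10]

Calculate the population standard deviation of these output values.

16.4198

Step 1: Compute the mean: 27.7
Step 2: Sum of squared deviations from the mean: 2696.1
Step 3: Population variance = 2696.1 / 10 = 269.61
Step 4: Standard deviation = sqrt(269.61) = 16.4198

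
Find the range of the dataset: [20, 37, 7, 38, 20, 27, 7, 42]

35

Step 1: Identify the maximum value: max = 42
Step 2: Identify the minimum value: min = 7
Step 3: Range = max - min = 42 - 7 = 35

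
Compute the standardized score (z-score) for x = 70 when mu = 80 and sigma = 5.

-2

Step 1: Recall the z-score formula: z = (x - mu) / sigma
Step 2: Substitute values: z = (70 - 80) / 5
Step 3: z = -10 / 5 = -2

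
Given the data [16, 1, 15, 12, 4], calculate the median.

12

Step 1: Sort the data in ascending order: [1, 4, 12, 15, 16]
Step 2: The number of values is n = 5.
Step 3: Since n is odd, the median is the middle value at position 3: 12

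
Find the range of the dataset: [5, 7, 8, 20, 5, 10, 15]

15

Step 1: Identify the maximum value: max = 20
Step 2: Identify the minimum value: min = 5
Step 3: Range = max - min = 20 - 5 = 15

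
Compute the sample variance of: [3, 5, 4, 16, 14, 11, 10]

26

Step 1: Compute the mean: (3 + 5 + 4 + 16 + 14 + 11 + 10) / 7 = 9
Step 2: Compute squared deviations from the mean:
  (3 - 9)^2 = 36
  (5 - 9)^2 = 16
  (4 - 9)^2 = 25
  (16 - 9)^2 = 49
  (14 - 9)^2 = 25
  (11 - 9)^2 = 4
  (10 - 9)^2 = 1
Step 3: Sum of squared deviations = 156
Step 4: Sample variance = 156 / 6 = 26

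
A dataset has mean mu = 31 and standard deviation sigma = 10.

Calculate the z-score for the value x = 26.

-0.5

Step 1: Recall the z-score formula: z = (x - mu) / sigma
Step 2: Substitute values: z = (26 - 31) / 10
Step 3: z = -5 / 10 = -0.5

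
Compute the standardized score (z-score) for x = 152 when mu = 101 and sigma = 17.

3

Step 1: Recall the z-score formula: z = (x - mu) / sigma
Step 2: Substitute values: z = (152 - 101) / 17
Step 3: z = 51 / 17 = 3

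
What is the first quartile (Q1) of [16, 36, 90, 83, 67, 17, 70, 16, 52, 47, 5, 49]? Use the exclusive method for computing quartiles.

16.25

Step 1: Sort the data: [5, 16, 16, 17, 36, 47, 49, 52, 67, 70, 83, 90]
Step 2: n = 12
Step 3: Using the exclusive quartile method:
  Q1 = 16.25
  Q2 (median) = 48
  Q3 = 69.25
  IQR = Q3 - Q1 = 69.25 - 16.25 = 53
Step 4: Q1 = 16.25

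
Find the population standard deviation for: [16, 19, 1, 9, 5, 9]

6.1215

Step 1: Compute the mean: 9.8333
Step 2: Sum of squared deviations from the mean: 224.8333
Step 3: Population variance = 224.8333 / 6 = 37.4722
Step 4: Standard deviation = sqrt(37.4722) = 6.1215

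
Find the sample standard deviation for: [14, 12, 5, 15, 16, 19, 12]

4.3861

Step 1: Compute the mean: 13.2857
Step 2: Sum of squared deviations from the mean: 115.4286
Step 3: Sample variance = 115.4286 / 6 = 19.2381
Step 4: Standard deviation = sqrt(19.2381) = 4.3861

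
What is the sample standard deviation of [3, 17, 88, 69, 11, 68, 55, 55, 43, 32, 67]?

27.3855

Step 1: Compute the mean: 46.1818
Step 2: Sum of squared deviations from the mean: 7499.6364
Step 3: Sample variance = 7499.6364 / 10 = 749.9636
Step 4: Standard deviation = sqrt(749.9636) = 27.3855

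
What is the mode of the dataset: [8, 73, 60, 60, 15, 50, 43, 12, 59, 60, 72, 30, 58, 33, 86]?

60

Step 1: Count the frequency of each value:
  8: appears 1 time(s)
  12: appears 1 time(s)
  15: appears 1 time(s)
  30: appears 1 time(s)
  33: appears 1 time(s)
  43: appears 1 time(s)
  50: appears 1 time(s)
  58: appears 1 time(s)
  59: appears 1 time(s)
  60: appears 3 time(s)
  72: appears 1 time(s)
  73: appears 1 time(s)
  86: appears 1 time(s)
Step 2: The value 60 appears most frequently (3 times).
Step 3: Mode = 60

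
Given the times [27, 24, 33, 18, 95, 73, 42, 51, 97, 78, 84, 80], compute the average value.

58.5

Step 1: Sum all values: 27 + 24 + 33 + 18 + 95 + 73 + 42 + 51 + 97 + 78 + 84 + 80 = 702
Step 2: Count the number of values: n = 12
Step 3: Mean = sum / n = 702 / 12 = 58.5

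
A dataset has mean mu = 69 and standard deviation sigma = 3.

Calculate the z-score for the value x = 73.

1.3333

Step 1: Recall the z-score formula: z = (x - mu) / sigma
Step 2: Substitute values: z = (73 - 69) / 3
Step 3: z = 4 / 3 = 1.3333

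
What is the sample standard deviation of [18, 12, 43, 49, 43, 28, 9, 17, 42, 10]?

15.7794

Step 1: Compute the mean: 27.1
Step 2: Sum of squared deviations from the mean: 2240.9
Step 3: Sample variance = 2240.9 / 9 = 248.9889
Step 4: Standard deviation = sqrt(248.9889) = 15.7794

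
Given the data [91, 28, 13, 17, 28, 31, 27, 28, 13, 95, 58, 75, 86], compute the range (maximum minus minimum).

82

Step 1: Identify the maximum value: max = 95
Step 2: Identify the minimum value: min = 13
Step 3: Range = max - min = 95 - 13 = 82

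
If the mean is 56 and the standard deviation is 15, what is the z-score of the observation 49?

-0.4667

Step 1: Recall the z-score formula: z = (x - mu) / sigma
Step 2: Substitute values: z = (49 - 56) / 15
Step 3: z = -7 / 15 = -0.4667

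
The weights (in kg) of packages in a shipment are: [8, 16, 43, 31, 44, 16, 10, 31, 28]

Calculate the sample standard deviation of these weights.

13.4237

Step 1: Compute the mean: 25.2222
Step 2: Sum of squared deviations from the mean: 1441.5556
Step 3: Sample variance = 1441.5556 / 8 = 180.1944
Step 4: Standard deviation = sqrt(180.1944) = 13.4237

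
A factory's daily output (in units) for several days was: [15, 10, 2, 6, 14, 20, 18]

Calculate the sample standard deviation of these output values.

6.4918

Step 1: Compute the mean: 12.1429
Step 2: Sum of squared deviations from the mean: 252.8571
Step 3: Sample variance = 252.8571 / 6 = 42.1429
Step 4: Standard deviation = sqrt(42.1429) = 6.4918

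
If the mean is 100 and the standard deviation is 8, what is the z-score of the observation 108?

1

Step 1: Recall the z-score formula: z = (x - mu) / sigma
Step 2: Substitute values: z = (108 - 100) / 8
Step 3: z = 8 / 8 = 1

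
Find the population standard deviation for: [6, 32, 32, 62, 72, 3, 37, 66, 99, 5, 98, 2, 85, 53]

33.7527

Step 1: Compute the mean: 46.5714
Step 2: Sum of squared deviations from the mean: 15949.4286
Step 3: Population variance = 15949.4286 / 14 = 1139.2449
Step 4: Standard deviation = sqrt(1139.2449) = 33.7527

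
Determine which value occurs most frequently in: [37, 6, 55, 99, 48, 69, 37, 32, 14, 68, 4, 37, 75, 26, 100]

37

Step 1: Count the frequency of each value:
  4: appears 1 time(s)
  6: appears 1 time(s)
  14: appears 1 time(s)
  26: appears 1 time(s)
  32: appears 1 time(s)
  37: appears 3 time(s)
  48: appears 1 time(s)
  55: appears 1 time(s)
  68: appears 1 time(s)
  69: appears 1 time(s)
  75: appears 1 time(s)
  99: appears 1 time(s)
  100: appears 1 time(s)
Step 2: The value 37 appears most frequently (3 times).
Step 3: Mode = 37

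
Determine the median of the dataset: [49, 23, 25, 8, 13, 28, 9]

23

Step 1: Sort the data in ascending order: [8, 9, 13, 23, 25, 28, 49]
Step 2: The number of values is n = 7.
Step 3: Since n is odd, the median is the middle value at position 4: 23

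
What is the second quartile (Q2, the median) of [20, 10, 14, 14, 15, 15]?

14.5

Step 1: Sort the data: [10, 14, 14, 15, 15, 20]
Step 2: n = 6
Step 3: Q2 is the median. Since n is even, it is the average of the values at positions 3 and 4:
  Q2 = (14 + 15) / 2 = 14.5
Step 4: Q2 = 14.5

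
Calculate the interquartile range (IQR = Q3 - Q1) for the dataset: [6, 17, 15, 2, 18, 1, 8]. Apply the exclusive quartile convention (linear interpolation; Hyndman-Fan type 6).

15

Step 1: Sort the data: [1, 2, 6, 8, 15, 17, 18]
Step 2: n = 7
Step 3: Using the exclusive quartile method:
  Q1 = 2
  Q2 (median) = 8
  Q3 = 17
  IQR = Q3 - Q1 = 17 - 2 = 15
Step 4: IQR = 15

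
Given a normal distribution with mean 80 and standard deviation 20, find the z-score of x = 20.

-3

Step 1: Recall the z-score formula: z = (x - mu) / sigma
Step 2: Substitute values: z = (20 - 80) / 20
Step 3: z = -60 / 20 = -3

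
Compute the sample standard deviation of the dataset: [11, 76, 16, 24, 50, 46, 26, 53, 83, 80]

26.867

Step 1: Compute the mean: 46.5
Step 2: Sum of squared deviations from the mean: 6496.5
Step 3: Sample variance = 6496.5 / 9 = 721.8333
Step 4: Standard deviation = sqrt(721.8333) = 26.867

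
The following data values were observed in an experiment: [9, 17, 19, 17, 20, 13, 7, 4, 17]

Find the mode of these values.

17

Step 1: Count the frequency of each value:
  4: appears 1 time(s)
  7: appears 1 time(s)
  9: appears 1 time(s)
  13: appears 1 time(s)
  17: appears 3 time(s)
  19: appears 1 time(s)
  20: appears 1 time(s)
Step 2: The value 17 appears most frequently (3 times).
Step 3: Mode = 17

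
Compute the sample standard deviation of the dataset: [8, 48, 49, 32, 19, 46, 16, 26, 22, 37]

14.4303

Step 1: Compute the mean: 30.3
Step 2: Sum of squared deviations from the mean: 1874.1
Step 3: Sample variance = 1874.1 / 9 = 208.2333
Step 4: Standard deviation = sqrt(208.2333) = 14.4303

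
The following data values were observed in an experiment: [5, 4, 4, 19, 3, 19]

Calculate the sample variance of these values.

60.4

Step 1: Compute the mean: (5 + 4 + 4 + 19 + 3 + 19) / 6 = 9
Step 2: Compute squared deviations from the mean:
  (5 - 9)^2 = 16
  (4 - 9)^2 = 25
  (4 - 9)^2 = 25
  (19 - 9)^2 = 100
  (3 - 9)^2 = 36
  (19 - 9)^2 = 100
Step 3: Sum of squared deviations = 302
Step 4: Sample variance = 302 / 5 = 60.4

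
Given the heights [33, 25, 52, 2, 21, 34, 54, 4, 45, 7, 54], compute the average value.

30.0909

Step 1: Sum all values: 33 + 25 + 52 + 2 + 21 + 34 + 54 + 4 + 45 + 7 + 54 = 331
Step 2: Count the number of values: n = 11
Step 3: Mean = sum / n = 331 / 11 = 30.0909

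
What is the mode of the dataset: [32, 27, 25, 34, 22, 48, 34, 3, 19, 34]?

34

Step 1: Count the frequency of each value:
  3: appears 1 time(s)
  19: appears 1 time(s)
  22: appears 1 time(s)
  25: appears 1 time(s)
  27: appears 1 time(s)
  32: appears 1 time(s)
  34: appears 3 time(s)
  48: appears 1 time(s)
Step 2: The value 34 appears most frequently (3 times).
Step 3: Mode = 34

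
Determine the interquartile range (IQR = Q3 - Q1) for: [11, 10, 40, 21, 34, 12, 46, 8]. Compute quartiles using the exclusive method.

28.25

Step 1: Sort the data: [8, 10, 11, 12, 21, 34, 40, 46]
Step 2: n = 8
Step 3: Using the exclusive quartile method:
  Q1 = 10.25
  Q2 (median) = 16.5
  Q3 = 38.5
  IQR = Q3 - Q1 = 38.5 - 10.25 = 28.25
Step 4: IQR = 28.25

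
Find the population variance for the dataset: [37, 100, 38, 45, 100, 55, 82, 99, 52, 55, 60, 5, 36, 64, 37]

708.0889

Step 1: Compute the mean: (37 + 100 + 38 + 45 + 100 + 55 + 82 + 99 + 52 + 55 + 60 + 5 + 36 + 64 + 37) / 15 = 57.6667
Step 2: Compute squared deviations from the mean:
  (37 - 57.6667)^2 = 427.1111
  (100 - 57.6667)^2 = 1792.1111
  (38 - 57.6667)^2 = 386.7778
  (45 - 57.6667)^2 = 160.4444
  (100 - 57.6667)^2 = 1792.1111
  (55 - 57.6667)^2 = 7.1111
  (82 - 57.6667)^2 = 592.1111
  (99 - 57.6667)^2 = 1708.4444
  (52 - 57.6667)^2 = 32.1111
  (55 - 57.6667)^2 = 7.1111
  (60 - 57.6667)^2 = 5.4444
  (5 - 57.6667)^2 = 2773.7778
  (36 - 57.6667)^2 = 469.4444
  (64 - 57.6667)^2 = 40.1111
  (37 - 57.6667)^2 = 427.1111
Step 3: Sum of squared deviations = 10621.3333
Step 4: Population variance = 10621.3333 / 15 = 708.0889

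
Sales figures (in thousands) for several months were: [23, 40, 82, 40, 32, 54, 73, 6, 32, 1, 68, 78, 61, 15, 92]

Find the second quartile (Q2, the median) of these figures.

40

Step 1: Sort the data: [1, 6, 15, 23, 32, 32, 40, 40, 54, 61, 68, 73, 78, 82, 92]
Step 2: n = 15
Step 3: Q2 is the median. Since n is odd, it is the middle value at position 8: 40
Step 4: Q2 = 40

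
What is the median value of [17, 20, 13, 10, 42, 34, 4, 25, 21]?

20

Step 1: Sort the data in ascending order: [4, 10, 13, 17, 20, 21, 25, 34, 42]
Step 2: The number of values is n = 9.
Step 3: Since n is odd, the median is the middle value at position 5: 20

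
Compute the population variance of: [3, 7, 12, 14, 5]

17.36

Step 1: Compute the mean: (3 + 7 + 12 + 14 + 5) / 5 = 8.2
Step 2: Compute squared deviations from the mean:
  (3 - 8.2)^2 = 27.04
  (7 - 8.2)^2 = 1.44
  (12 - 8.2)^2 = 14.44
  (14 - 8.2)^2 = 33.64
  (5 - 8.2)^2 = 10.24
Step 3: Sum of squared deviations = 86.8
Step 4: Population variance = 86.8 / 5 = 17.36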